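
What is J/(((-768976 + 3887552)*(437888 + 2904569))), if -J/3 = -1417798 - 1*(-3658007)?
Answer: -6720627/10423706181232 ≈ -6.4474e-7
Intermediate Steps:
J = -6720627 (J = -3*(-1417798 - 1*(-3658007)) = -3*(-1417798 + 3658007) = -3*2240209 = -6720627)
J/(((-768976 + 3887552)*(437888 + 2904569))) = -6720627*1/((-768976 + 3887552)*(437888 + 2904569)) = -6720627/(3118576*3342457) = -6720627/10423706181232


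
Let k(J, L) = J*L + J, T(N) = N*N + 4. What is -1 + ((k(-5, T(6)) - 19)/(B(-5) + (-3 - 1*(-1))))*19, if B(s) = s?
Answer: 607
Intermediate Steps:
T(N) = 4 + N² (T(N) = N² + 4 = 4 + N²)
k(J, L) = J + J*L
-1 + ((k(-5, T(6)) - 19)/(B(-5) + (-3 - 1*(-1))))*19 = -1 + ((-5*(1 + (4 + 6²)) - 19)/(-5 + (-3 - 1*(-1))))*19 = -1 + ((-5*(1 + (4 + 36)) - 19)/(-5 + (-3 + 1)))*19 = -1 + ((-5*(1 + 40) - 19)/(-5 - 2))*19 = -1 + ((-5*41 - 19)/(-7))*19 = -1 + ((-205 - 19)*(-⅐))*19 = -1 - 224*(-⅐)*19 = -1 + 32*19 = -1 + 608 = 607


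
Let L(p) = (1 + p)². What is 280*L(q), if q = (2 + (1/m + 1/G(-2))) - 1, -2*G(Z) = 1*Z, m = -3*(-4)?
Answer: 47915/18 ≈ 2661.9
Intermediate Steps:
m = 12
G(Z) = -Z/2
q = 25/12 (q = (2 + (1/12 + 1/(-½*(-2)))) - 1 = (2 + (1*(1/12) + 1/1)) - 1 = (2 + (1/12 + 1*1)) - 1 = (2 + (1/12 + 1)) - 1 = (2 + 13/12) - 1 = 37/12 - 1 = 25/12 ≈ 2.0833)
280*L(q) = 280*(1 + 25/12)² = 280*(37/12)² = 280*(1369/144) = 47915/18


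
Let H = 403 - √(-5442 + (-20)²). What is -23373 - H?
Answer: -23776 + I*√5042 ≈ -23776.0 + 71.007*I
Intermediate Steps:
H = 403 - I*√5042 (H = 403 - √(-5442 + 400) = 403 - √(-5042) = 403 - I*√5042 ≈ 403.0 - 71.007*I)
-23373 - H = -23373 - (403 - I*√5042) = -23373 + (-403 + I*√5042) = -23776 + I*√5042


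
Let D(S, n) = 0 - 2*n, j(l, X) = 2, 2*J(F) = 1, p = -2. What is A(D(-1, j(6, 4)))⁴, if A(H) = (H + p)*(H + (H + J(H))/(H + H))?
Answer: 855036081/4096 ≈ 2.0875e+5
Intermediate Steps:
J(F) = ½ (J(F) = (½)*1 = ½)
D(S, n) = -2*n
A(H) = (-2 + H)*(H + (½ + H)/(2*H)) (A(H) = (H - 2)*(H + (H + ½)/(H + H)) = (-2 + H)*(H + (½ + H)/((2*H))) = (-2 + H)*(H + (½ + H)*(1/(2*H))) = (-2 + H)*(H + (½ + H)/(2*H)))
A(D(-1, j(6, 4)))⁴ = ((-2 + (-2*2)*(-3 - (-12)*2 + 4*(-2*2)²))/(4*((-2*2))))⁴ = ((¼)*(-2 - 4*(-3 - 6*(-4) + 4*(-4)²))/(-4))⁴ = ((¼)*(-¼)*(-2 - 4*(-3 + 24 + 4*16)))⁴ = ((¼)*(-¼)*(-2 - 4*(-3 + 24 + 64)))⁴ = ((¼)*(-¼)*(-2 - 4*85))⁴ = ((¼)*(-¼)*(-2 - 340))⁴ = ((¼)*(-¼)*(-342))⁴ = (171/8)⁴ = 855036081/4096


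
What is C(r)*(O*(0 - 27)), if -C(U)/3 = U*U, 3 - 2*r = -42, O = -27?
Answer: -4428675/4 ≈ -1.1072e+6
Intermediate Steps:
r = 45/2 (r = 3/2 - ½*(-42) = 3/2 + 21 = 45/2 ≈ 22.500)
C(U) = -3*U² (C(U) = -3*U*U = -3*U²)
C(r)*(O*(0 - 27)) = (-3*(45/2)²)*(-27*(0 - 27)) = (-3*2025/4)*(-27*(-27)) = -6075/4*729 = -4428675/4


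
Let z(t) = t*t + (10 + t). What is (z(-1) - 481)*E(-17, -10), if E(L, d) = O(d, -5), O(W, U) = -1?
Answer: 471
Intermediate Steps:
E(L, d) = -1
z(t) = 10 + t + t² (z(t) = t² + (10 + t) = 10 + t + t²)
(z(-1) - 481)*E(-17, -10) = ((10 - 1 + (-1)²) - 481)*(-1) = ((10 - 1 + 1) - 481)*(-1) = (10 - 481)*(-1) = -471*(-1) = 471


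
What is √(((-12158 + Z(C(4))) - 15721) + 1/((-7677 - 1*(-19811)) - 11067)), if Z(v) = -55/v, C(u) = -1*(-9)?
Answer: I*√285722020771/3201 ≈ 166.99*I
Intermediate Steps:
C(u) = 9
√(((-12158 + Z(C(4))) - 15721) + 1/((-7677 - 1*(-19811)) - 11067)) = √(((-12158 - 55/9) - 15721) + 1/((-7677 - 1*(-19811)) - 11067)) = √(((-12158 - 55*⅑) - 15721) + 1/((-7677 + 19811) - 11067)) = √(((-12158 - 55/9) - 15721) + 1/(12134 - 11067)) = √((-109477/9 - 15721) + 1/1067) = √(-250966/9 + 1/1067) = √(-267780713/9603) = I*√285722020771/3201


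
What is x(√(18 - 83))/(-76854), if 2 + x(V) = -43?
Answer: 15/25618 ≈ 0.00058553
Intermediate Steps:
x(V) = -45 (x(V) = -2 - 43 = -45)
x(√(18 - 83))/(-76854) = -45/(-76854) = -45*(-1/76854) = 15/25618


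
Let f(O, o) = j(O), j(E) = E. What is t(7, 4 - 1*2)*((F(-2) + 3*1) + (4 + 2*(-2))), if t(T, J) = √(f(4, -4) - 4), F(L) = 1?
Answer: 0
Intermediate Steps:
f(O, o) = O
t(T, J) = 0 (t(T, J) = √(4 - 4) = √0 = 0)
t(7, 4 - 1*2)*((F(-2) + 3*1) + (4 + 2*(-2))) = 0*((1 + 3*1) + (4 + 2*(-2))) = 0*((1 + 3) + (4 - 4)) = 0*(4 + 0) = 0*4 = 0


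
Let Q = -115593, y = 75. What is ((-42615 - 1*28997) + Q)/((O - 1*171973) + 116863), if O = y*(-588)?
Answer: 37441/19842 ≈ 1.8870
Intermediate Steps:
O = -44100 (O = 75*(-588) = -44100)
((-42615 - 1*28997) + Q)/((O - 1*171973) + 116863) = ((-42615 - 1*28997) - 115593)/((-44100 - 1*171973) + 116863) = ((-42615 - 28997) - 115593)/((-44100 - 171973) + 116863) = (-71612 - 115593)/(-216073 + 116863) = -187205/(-99210) = -187205*(-1/99210) = 37441/19842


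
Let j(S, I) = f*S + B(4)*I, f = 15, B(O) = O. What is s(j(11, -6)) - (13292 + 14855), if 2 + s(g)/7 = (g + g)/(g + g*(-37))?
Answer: -506905/18 ≈ -28161.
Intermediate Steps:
j(S, I) = 4*I + 15*S (j(S, I) = 15*S + 4*I = 4*I + 15*S)
s(g) = -259/18 (s(g) = -14 + 7*((g + g)/(g + g*(-37))) = -14 + 7*((2*g)/(g - 37*g)) = -14 + 7*((2*g)/((-36*g))) = -14 + 7*((2*g)*(-1/(36*g))) = -14 + 7*(-1/18) = -14 - 7/18 = -259/18)
s(j(11, -6)) - (13292 + 14855) = -259/18 - (13292 + 14855) = -259/18 - 1*28147 = -259/18 - 28147 = -506905/18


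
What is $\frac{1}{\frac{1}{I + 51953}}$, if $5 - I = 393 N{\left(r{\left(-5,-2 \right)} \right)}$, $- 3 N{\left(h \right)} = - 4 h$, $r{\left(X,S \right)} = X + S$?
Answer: $55626$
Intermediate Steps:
$r{\left(X,S \right)} = S + X$
$N{\left(h \right)} = \frac{4 h}{3}$ ($N{\left(h \right)} = - \frac{\left(-4\right) h}{3} = \frac{4 h}{3}$)
$I = 3673$ ($I = 5 - 393 \frac{4 \left(-2 - 5\right)}{3} = 5 - 393 \cdot \frac{4}{3} \left(-7\right) = 5 - 393 \left(- \frac{28}{3}\right) = 5 - -3668 = 5 + 3668 = 3673$)
$\frac{1}{\frac{1}{I + 51953}} = \frac{1}{\frac{1}{3673 + 51953}} = \frac{1}{\frac{1}{55626}} = 55626$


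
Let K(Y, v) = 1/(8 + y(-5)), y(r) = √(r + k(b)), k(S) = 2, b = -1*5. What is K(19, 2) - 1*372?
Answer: (-372*√3 + 2975*I)/(√3 - 8*I) ≈ -371.88 - 0.025851*I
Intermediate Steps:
b = -5
y(r) = √(2 + r) (y(r) = √(r + 2) = √(2 + r))
K(Y, v) = 1/(8 + I*√3) (K(Y, v) = 1/(8 + √(2 - 5)) = 1/(8 + √(-3)) = 1/(8 + I*√3))
K(19, 2) - 1*372 = (8/67 - I*√3/67) - 1*372 = (8/67 - I*√3/67) - 372 = -24916/67 - I*√3/67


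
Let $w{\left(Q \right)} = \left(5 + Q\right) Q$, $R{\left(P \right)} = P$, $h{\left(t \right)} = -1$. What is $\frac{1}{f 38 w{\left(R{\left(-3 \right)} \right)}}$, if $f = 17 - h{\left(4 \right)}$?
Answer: $- \frac{1}{4104} \approx -0.00024366$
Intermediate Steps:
$f = 18$ ($f = 17 - -1 = 17 + 1 = 18$)
$w{\left(Q \right)} = Q \left(5 + Q\right)$
$\frac{1}{f 38 w{\left(R{\left(-3 \right)} \right)}} = \frac{1}{18 \cdot 38 \left(- 3 \left(5 - 3\right)\right)} = \frac{1}{684 \left(\left(-3\right) 2\right)} = \frac{1}{684 \left(-6\right)} = \frac{1}{-4104} = - \frac{1}{4104}$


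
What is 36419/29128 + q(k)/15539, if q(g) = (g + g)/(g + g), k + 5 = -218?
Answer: 565943969/452619992 ≈ 1.2504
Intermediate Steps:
k = -223 (k = -5 - 218 = -223)
q(g) = 1 (q(g) = (2*g)/((2*g)) = (2*g)*(1/(2*g)) = 1)
36419/29128 + q(k)/15539 = 36419/29128 + 1/15539 = 565943969/452619992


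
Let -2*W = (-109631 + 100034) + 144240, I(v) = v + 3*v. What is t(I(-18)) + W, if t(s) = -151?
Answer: -134945/2 ≈ -67473.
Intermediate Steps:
I(v) = 4*v
W = -134643/2 (W = -((-109631 + 100034) + 144240)/2 = -(-9597 + 144240)/2 = -½*134643 = -134643/2 ≈ -67322.)
t(I(-18)) + W = -151 - 134643/2 = -134945/2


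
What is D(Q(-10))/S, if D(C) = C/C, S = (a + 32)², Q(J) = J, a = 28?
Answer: 1/3600 ≈ 0.00027778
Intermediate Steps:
S = 3600 (S = (28 + 32)² = 60² = 3600)
D(C) = 1
D(Q(-10))/S = 1/3600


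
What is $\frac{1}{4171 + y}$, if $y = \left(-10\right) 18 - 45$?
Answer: $\frac{1}{3946} \approx 0.00025342$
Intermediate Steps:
$y = -225$ ($y = -180 - 45 = -225$)
$\frac{1}{4171 + y} = \frac{1}{4171 - 225} = \frac{1}{3946}$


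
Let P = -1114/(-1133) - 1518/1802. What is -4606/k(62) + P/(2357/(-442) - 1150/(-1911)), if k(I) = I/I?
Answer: -85017183513500/18457801571 ≈ -4606.0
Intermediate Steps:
P = 143767/1020833 (P = -1114*(-1/1133) - 1518*1/1802 = 1114/1133 - 759/901 = 143767/1020833 ≈ 0.14083)
k(I) = 1
-4606/k(62) + P/(2357/(-442) - 1150/(-1911)) = -4606/1 + 143767/(1020833*(2357/(-442) - 1150/(-1911))) = -4606*1 + 143767/(1020833*(2357*(-1/442) - 1150*(-1/1911))) = -4606 + 143767/(1020833*(-2357/442 + 1150/1911)) = -4606 + 143767/(1020833*(-307379/64974)) = -4606 + (143767/1020833)*(-64974/307379) = -4606 - 549477474/18457801571 = -85017183513500/18457801571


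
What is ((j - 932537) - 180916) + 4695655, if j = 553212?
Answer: 4135414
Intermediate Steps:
((j - 932537) - 180916) + 4695655 = ((553212 - 932537) - 180916) + 4695655 = (-379325 - 180916) + 4695655 = -560241 + 4695655 = 4135414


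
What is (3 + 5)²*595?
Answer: 38080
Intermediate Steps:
(3 + 5)²*595 = 8²*595 = 64*595 = 38080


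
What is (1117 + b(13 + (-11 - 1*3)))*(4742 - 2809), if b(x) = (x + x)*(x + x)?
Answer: 2166893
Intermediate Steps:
b(x) = 4*x² (b(x) = (2*x)*(2*x) = 4*x²)
(1117 + b(13 + (-11 - 1*3)))*(4742 - 2809) = (1117 + 4*(13 + (-11 - 1*3))²)*(4742 - 2809) = (1117 + 4*(13 + (-11 - 3))²)*1933 = (1117 + 4*(13 - 14)²)*1933 = (1117 + 4*(-1)²)*1933 = (1117 + 4*1)*1933 = (1117 + 4)*1933 = 1121*1933 = 2166893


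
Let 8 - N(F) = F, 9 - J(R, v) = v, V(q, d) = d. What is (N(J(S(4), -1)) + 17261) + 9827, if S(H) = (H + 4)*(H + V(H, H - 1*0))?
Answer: 27086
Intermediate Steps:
S(H) = 2*H*(4 + H) (S(H) = (H + 4)*(H + (H - 1*0)) = (4 + H)*(H + (H + 0)) = (4 + H)*(H + H) = (4 + H)*(2*H) = 2*H*(4 + H))
J(R, v) = 9 - v
N(F) = 8 - F
(N(J(S(4), -1)) + 17261) + 9827 = ((8 - (9 - 1*(-1))) + 17261) + 9827 = ((8 - (9 + 1)) + 17261) + 9827 = ((8 - 1*10) + 17261) + 9827 = ((8 - 10) + 17261) + 9827 = (-2 + 17261) + 9827 = 17259 + 9827 = 27086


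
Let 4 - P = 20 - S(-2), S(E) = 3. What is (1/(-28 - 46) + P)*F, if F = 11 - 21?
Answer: 4815/37 ≈ 130.14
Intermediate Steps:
P = -13 (P = 4 - (20 - 1*3) = 4 - (20 - 3) = 4 - 1*17 = 4 - 17 = -13)
F = -10
(1/(-28 - 46) + P)*F = (1/(-28 - 46) - 13)*(-10) = (1/(-74) - 13)*(-10) = (-1/74 - 13)*(-10) = -963/74*(-10) = 4815/37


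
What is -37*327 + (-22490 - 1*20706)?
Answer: -55295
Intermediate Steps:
-37*327 + (-22490 - 1*20706) = -12099 + (-22490 - 20706) = -12099 - 43196 = -55295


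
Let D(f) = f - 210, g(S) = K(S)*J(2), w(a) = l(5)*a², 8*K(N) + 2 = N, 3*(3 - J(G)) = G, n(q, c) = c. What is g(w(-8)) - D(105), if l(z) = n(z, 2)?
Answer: 567/4 ≈ 141.75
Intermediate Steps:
J(G) = 3 - G/3
K(N) = -¼ + N/8
l(z) = 2
w(a) = 2*a²
g(S) = -7/12 + 7*S/24 (g(S) = (-¼ + S/8)*(3 - ⅓*2) = (-¼ + S/8)*(3 - ⅔) = (-¼ + S/8)*(7/3) = -7/12 + 7*S/24)
D(f) = -210 + f
g(w(-8)) - D(105) = (-7/12 + 7*(2*(-8)²)/24) - (-210 + 105) = (-7/12 + 7*(2*64)/24) - 1*(-105) = (-7/12 + (7/24)*128) + 105 = (-7/12 + 112/3) + 105 = 147/4 + 105 = 567/4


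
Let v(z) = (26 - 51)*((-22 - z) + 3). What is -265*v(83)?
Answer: -675750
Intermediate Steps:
v(z) = 475 + 25*z (v(z) = -25*(-19 - z) = 475 + 25*z)
-265*v(83) = -265*(475 + 25*83) = -265*(475 + 2075) = -265*2550 = -675750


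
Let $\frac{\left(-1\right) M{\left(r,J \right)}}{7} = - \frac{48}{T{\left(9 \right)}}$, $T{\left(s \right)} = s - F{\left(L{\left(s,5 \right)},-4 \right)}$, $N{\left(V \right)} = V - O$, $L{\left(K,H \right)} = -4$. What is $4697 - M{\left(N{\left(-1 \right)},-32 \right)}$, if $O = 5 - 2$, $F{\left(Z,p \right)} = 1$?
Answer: $4655$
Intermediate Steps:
$O = 3$ ($O = 5 - 2 = 3$)
$N{\left(V \right)} = -3 + V$ ($N{\left(V \right)} = V - 3 = -3 + V$)
$T{\left(s \right)} = -1 + s$ ($T{\left(s \right)} = s - 1 = -1 + s$)
$M{\left(r,J \right)} = 42$ ($M{\left(r,J \right)} = - 7 \left(- \frac{48}{-1 + 9}\right) = - 7 \left(- \frac{48}{8}\right) = - 7 \left(\left(-48\right) \frac{1}{8}\right) = \left(-7\right) \left(-6\right) = 42$)
$4697 - M{\left(N{\left(-1 \right)},-32 \right)} = 4697 - 42 = 4655$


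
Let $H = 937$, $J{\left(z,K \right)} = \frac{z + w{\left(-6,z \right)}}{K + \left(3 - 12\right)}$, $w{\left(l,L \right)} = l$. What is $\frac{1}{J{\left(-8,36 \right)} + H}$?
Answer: $\frac{27}{25285} \approx 0.0010678$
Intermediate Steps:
$J{\left(z,K \right)} = \frac{-6 + z}{-9 + K}$ ($J{\left(z,K \right)} = \frac{z - 6}{K + \left(3 - 12\right)} = \frac{-6 + z}{K - 9} = \frac{-6 + z}{-9 + K}$)
$\frac{1}{J{\left(-8,36 \right)} + H} = \frac{1}{\frac{-6 - 8}{-9 + 36} + 937} = \frac{1}{\frac{1}{27} \left(-14\right) + 937} = \frac{1}{- \frac{14}{27} + 937} = \frac{1}{\frac{25285}{27}} = \frac{27}{25285}$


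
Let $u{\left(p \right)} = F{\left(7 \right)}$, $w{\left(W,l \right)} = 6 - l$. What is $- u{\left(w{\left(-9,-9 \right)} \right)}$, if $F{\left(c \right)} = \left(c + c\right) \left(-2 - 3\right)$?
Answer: $70$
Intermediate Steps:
$F{\left(c \right)} = - 10 c$ ($F{\left(c \right)} = 2 c \left(-5\right) = - 10 c$)
$u{\left(p \right)} = -70$ ($u{\left(p \right)} = \left(-10\right) 7 = -70$)
$- u{\left(w{\left(-9,-9 \right)} \right)} = \left(-1\right) \left(-70\right) = 70$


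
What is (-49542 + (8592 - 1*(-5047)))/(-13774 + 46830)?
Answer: -35903/33056 ≈ -1.0861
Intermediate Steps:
(-49542 + (8592 - 1*(-5047)))/(-13774 + 46830) = (-49542 + (8592 + 5047))/33056 = (-49542 + 13639)*(1/33056) = -35903*1/33056 = -35903/33056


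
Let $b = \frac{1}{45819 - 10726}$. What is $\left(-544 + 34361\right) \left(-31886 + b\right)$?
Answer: $- \frac{37840391000349}{35093} \approx -1.0783 \cdot 10^{9}$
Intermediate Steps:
$b = \frac{1}{35093} \approx 2.8496 \cdot 10^{-5}$
$\left(-544 + 34361\right) \left(-31886 + b\right) = \left(-544 + 34361\right) \left(-31886 + \frac{1}{35093}\right) = 33817 \left(- \frac{1118975397}{35093}\right) = - \frac{37840391000349}{35093}$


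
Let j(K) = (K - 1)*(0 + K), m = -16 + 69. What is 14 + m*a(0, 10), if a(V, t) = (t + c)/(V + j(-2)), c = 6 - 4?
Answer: 120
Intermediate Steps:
m = 53
j(K) = K*(-1 + K) (j(K) = (-1 + K)*K = K*(-1 + K))
c = 2
a(V, t) = (2 + t)/(6 + V) (a(V, t) = (t + 2)/(V - 2*(-1 - 2)) = (2 + t)/(V - 2*(-3)) = (2 + t)/(V + 6) = (2 + t)/(6 + V))
14 + m*a(0, 10) = 14 + 53*((2 + 10)/(6 + 0)) = 14 + 53*(12/6) = 14 + 53*((1/6)*12) = 14 + 53*2 = 14 + 106 = 120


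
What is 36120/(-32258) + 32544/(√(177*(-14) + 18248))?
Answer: -18060/16129 + 16272*√15770/7885 ≈ 258.03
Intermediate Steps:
36120/(-32258) + 32544/(√(177*(-14) + 18248)) = 36120*(-1/32258) + 32544/(√(-2478 + 18248)) = -18060/16129 + 32544/(√15770) = -18060/16129 + 32544*(√15770/15770) = -18060/16129 + 16272*√15770/7885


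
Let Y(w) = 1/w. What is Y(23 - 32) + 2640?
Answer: 23759/9 ≈ 2639.9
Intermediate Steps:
Y(23 - 32) + 2640 = 1/(23 - 32) + 2640 = 1/(-9) + 2640 = -⅑ + 2640 = 23759/9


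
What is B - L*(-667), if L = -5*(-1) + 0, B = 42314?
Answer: 45649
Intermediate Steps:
L = 5 (L = 5 + 0 = 5)
B - L*(-667) = 42314 - 5*(-667) = 42314 - 1*(-3335) = 42314 + 3335 = 45649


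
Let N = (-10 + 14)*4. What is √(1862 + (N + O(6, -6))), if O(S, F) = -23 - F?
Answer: √1861 ≈ 43.139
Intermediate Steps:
N = 16 (N = 4*4 = 16)
√(1862 + (N + O(6, -6))) = √(1862 + (16 + (-23 - 1*(-6)))) = √(1862 + (16 + (-23 + 6))) = √(1862 + (16 - 17)) = √(1862 - 1) = √1861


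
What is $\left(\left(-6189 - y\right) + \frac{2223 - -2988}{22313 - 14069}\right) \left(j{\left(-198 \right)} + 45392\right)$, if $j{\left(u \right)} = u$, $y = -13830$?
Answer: $\frac{158173011795}{458} \approx 3.4536 \cdot 10^{8}$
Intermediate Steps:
$\left(\left(-6189 - y\right) + \frac{2223 - -2988}{22313 - 14069}\right) \left(j{\left(-198 \right)} + 45392\right) = \left(\left(-6189 - -13830\right) + \frac{2223 - -2988}{22313 - 14069}\right) \left(-198 + 45392\right) = \left(\left(-6189 + 13830\right) + \frac{2223 + 2988}{8244}\right) 45194 = \left(7641 + 5211 \cdot \frac{1}{8244}\right) 45194 = \left(7641 + \frac{579}{916}\right) 45194 = \frac{6999735}{916} \cdot 45194 = \frac{158173011795}{458}$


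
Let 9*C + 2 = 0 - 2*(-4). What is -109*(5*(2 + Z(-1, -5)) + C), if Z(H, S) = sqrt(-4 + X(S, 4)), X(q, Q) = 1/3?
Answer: -3488/3 - 545*I*sqrt(33)/3 ≈ -1162.7 - 1043.6*I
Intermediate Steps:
X(q, Q) = 1/3
Z(H, S) = I*sqrt(33)/3 (Z(H, S) = sqrt(-4 + 1/3) = sqrt(-11/3) = I*sqrt(33)/3)
C = 2/3 (C = -2/9 + (0 - 2*(-4))/9 = -2/9 + (0 + 8)/9 = -2/9 + (1/9)*8 = -2/9 + 8/9 = 2/3 ≈ 0.66667)
-109*(5*(2 + Z(-1, -5)) + C) = -109*(5*(2 + I*sqrt(33)/3) + 2/3) = -109*((10 + 5*I*sqrt(33)/3) + 2/3) = -109*(32/3 + 5*I*sqrt(33)/3) = -3488/3 - 545*I*sqrt(33)/3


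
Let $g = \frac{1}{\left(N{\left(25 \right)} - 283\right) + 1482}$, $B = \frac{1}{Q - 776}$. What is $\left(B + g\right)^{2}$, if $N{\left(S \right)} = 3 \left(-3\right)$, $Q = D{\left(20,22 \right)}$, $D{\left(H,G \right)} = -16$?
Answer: $\frac{39601}{222067137600} \approx 1.7833 \cdot 10^{-7}$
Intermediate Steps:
$Q = -16$
$N{\left(S \right)} = -9$
$B = - \frac{1}{792}$ ($B = \frac{1}{-16 - 776} = \frac{1}{-792} = - \frac{1}{792} \approx -0.0012626$)
$g = \frac{1}{1190}$ ($g = \frac{1}{\left(-9 - 283\right) + 1482} = \frac{1}{-292 + 1482} = \frac{1}{1190} \approx 0.00084034$)
$\left(B + g\right)^{2} = \left(- \frac{1}{792} + \frac{1}{1190}\right)^{2} = \left(- \frac{199}{471240}\right)^{2} = \frac{39601}{222067137600}$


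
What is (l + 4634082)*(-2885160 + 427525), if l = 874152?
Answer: -13537228666590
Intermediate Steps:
(l + 4634082)*(-2885160 + 427525) = (874152 + 4634082)*(-2885160 + 427525) = 5508234*(-2457635) = -13537228666590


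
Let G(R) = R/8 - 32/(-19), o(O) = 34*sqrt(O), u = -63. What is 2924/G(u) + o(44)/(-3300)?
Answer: -444448/941 - 17*sqrt(11)/825 ≈ -472.38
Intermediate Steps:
G(R) = 32/19 + R/8 (G(R) = R*(1/8) - 32*(-1/19) = R/8 + 32/19 = 32/19 + R/8)
2924/G(u) + o(44)/(-3300) = 2924/(32/19 + (1/8)*(-63)) + (34*sqrt(44))/(-3300) = 2924/(32/19 - 63/8) + (34*(2*sqrt(11)))*(-1/3300) = 2924/(-941/152) + (68*sqrt(11))*(-1/3300) = 2924*(-152/941) - 17*sqrt(11)/825 = -444448/941 - 17*sqrt(11)/825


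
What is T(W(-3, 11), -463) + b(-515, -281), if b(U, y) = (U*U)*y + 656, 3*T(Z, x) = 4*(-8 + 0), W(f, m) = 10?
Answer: -223582739/3 ≈ -7.4528e+7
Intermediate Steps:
T(Z, x) = -32/3 (T(Z, x) = (4*(-8 + 0))/3 = (4*(-8))/3 = (⅓)*(-32) = -32/3)
b(U, y) = 656 + y*U² (b(U, y) = U²*y + 656 = y*U² + 656 = 656 + y*U²)
T(W(-3, 11), -463) + b(-515, -281) = -32/3 + (656 - 281*(-515)²) = -32/3 + (656 - 281*265225) = -32/3 + (656 - 74528225) = -32/3 - 74527569 = -223582739/3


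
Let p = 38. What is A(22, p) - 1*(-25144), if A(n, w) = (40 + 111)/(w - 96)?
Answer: 1458201/58 ≈ 25141.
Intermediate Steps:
A(n, w) = 151/(-96 + w)
A(22, p) - 1*(-25144) = 151/(-96 + 38) - 1*(-25144) = 151/(-58) + 25144 = 151*(-1/58) + 25144 = -151/58 + 25144 = 1458201/58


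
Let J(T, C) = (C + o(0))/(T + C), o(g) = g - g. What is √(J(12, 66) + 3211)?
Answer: √542802/13 ≈ 56.673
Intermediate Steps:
o(g) = 0
J(T, C) = C/(C + T) (J(T, C) = (C + 0)/(T + C) = C/(C + T))
√(J(12, 66) + 3211) = √(66/(66 + 12) + 3211) = √(66/78 + 3211) = √(66*(1/78) + 3211) = √(11/13 + 3211) = √(41754/13) = √542802/13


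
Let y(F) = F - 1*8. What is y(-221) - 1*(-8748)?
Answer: 8519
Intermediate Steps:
y(F) = -8 + F (y(F) = F - 8 = -8 + F)
y(-221) - 1*(-8748) = (-8 - 221) - 1*(-8748) = -229 + 8748 = 8519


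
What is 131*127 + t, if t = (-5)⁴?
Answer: 17262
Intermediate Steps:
t = 625
131*127 + t = 131*127 + 625 = 16637 + 625 = 17262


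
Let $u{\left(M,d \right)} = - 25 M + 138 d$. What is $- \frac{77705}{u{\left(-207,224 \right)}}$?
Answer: $- \frac{77705}{36087} \approx -2.1533$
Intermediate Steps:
$- \frac{77705}{u{\left(-207,224 \right)}} = - \frac{77705}{\left(-25\right) \left(-207\right) + 138 \cdot 224} = - \frac{77705}{5175 + 30912} = - \frac{77705}{36087}$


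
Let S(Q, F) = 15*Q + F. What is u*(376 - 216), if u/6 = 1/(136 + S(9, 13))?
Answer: 240/71 ≈ 3.3803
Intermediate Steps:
S(Q, F) = F + 15*Q
u = 3/142 (u = 6/(136 + (13 + 15*9)) = 6/(136 + (13 + 135)) = 6/(136 + 148) = 6/284 = 6*(1/284) = 3/142 ≈ 0.021127)
u*(376 - 216) = 3*(376 - 216)/142 = (3/142)*160 = 240/71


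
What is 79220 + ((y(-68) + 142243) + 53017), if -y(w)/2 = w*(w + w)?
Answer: 255984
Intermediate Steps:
y(w) = -4*w² (y(w) = -2*w*(w + w) = -2*w*2*w = -4*w²)
79220 + ((y(-68) + 142243) + 53017) = 79220 + ((-4*(-68)² + 142243) + 53017) = 79220 + ((-4*4624 + 142243) + 53017) = 79220 + ((-18496 + 142243) + 53017) = 79220 + (123747 + 53017) = 79220 + 176764 = 255984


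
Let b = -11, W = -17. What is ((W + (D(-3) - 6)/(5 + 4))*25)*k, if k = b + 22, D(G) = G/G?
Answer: -43450/9 ≈ -4827.8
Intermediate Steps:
D(G) = 1
k = 11 (k = -11 + 22 = 11)
((W + (D(-3) - 6)/(5 + 4))*25)*k = ((-17 + (1 - 6)/(5 + 4))*25)*11 = ((-17 - 5/9)*25)*11 = -158/9*25*11 = -3950/9*11 = -43450/9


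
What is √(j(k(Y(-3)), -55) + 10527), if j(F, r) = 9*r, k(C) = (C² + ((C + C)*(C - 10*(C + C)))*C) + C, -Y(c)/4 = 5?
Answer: 4*√627 ≈ 100.16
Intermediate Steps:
Y(c) = -20 (Y(c) = -4*5 = -20)
k(C) = C + C² - 38*C³ (k(C) = (C² + ((2*C)*(C - 20*C))*C) + C = (C² + ((2*C)*(-19*C))*C) + C = (C² + (-38*C²)*C) + C = (C² - 38*C³) + C = C + C² - 38*C³)
√(j(k(Y(-3)), -55) + 10527) = √(9*(-55) + 10527) = √(-495 + 10527) = √10032 = 4*√627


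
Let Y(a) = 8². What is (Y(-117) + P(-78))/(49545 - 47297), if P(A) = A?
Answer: -7/1124 ≈ -0.0062278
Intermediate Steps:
Y(a) = 64
(Y(-117) + P(-78))/(49545 - 47297) = (64 - 78)/(49545 - 47297) = -14/2248 = -14*1/2248 = -7/1124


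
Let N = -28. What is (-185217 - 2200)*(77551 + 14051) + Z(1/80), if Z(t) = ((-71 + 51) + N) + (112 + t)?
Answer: -1373421757599/80 ≈ -1.7168e+10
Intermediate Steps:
Z(t) = 64 + t (Z(t) = ((-71 + 51) - 28) + (112 + t) = (-20 - 28) + (112 + t) = -48 + (112 + t) = 64 + t)
(-185217 - 2200)*(77551 + 14051) + Z(1/80) = (-185217 - 2200)*(77551 + 14051) + (64 + 1/80) = -187417*91602 + (64 + 1/80) = -17167772034 + 5121/80 = -1373421757599/80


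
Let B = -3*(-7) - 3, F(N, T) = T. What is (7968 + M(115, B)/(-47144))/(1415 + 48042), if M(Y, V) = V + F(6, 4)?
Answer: 187821685/1165800404 ≈ 0.16111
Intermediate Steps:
B = 18 (B = 21 - 3 = 18)
M(Y, V) = 4 + V (M(Y, V) = V + 4 = 4 + V)
(7968 + M(115, B)/(-47144))/(1415 + 48042) = (7968 + (4 + 18)/(-47144))/(1415 + 48042) = (7968 + 22*(-1/47144))/49457 = (7968 - 11/23572)*(1/49457) = (187821685/23572)*(1/49457) = 187821685/1165800404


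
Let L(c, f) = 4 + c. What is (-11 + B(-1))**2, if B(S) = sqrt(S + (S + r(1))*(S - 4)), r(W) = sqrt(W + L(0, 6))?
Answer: (11 - sqrt(4 - 5*sqrt(5)))**2 ≈ 113.82 - 58.952*I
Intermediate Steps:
r(W) = sqrt(4 + W) (r(W) = sqrt(W + (4 + 0)) = sqrt(W + 4) = sqrt(4 + W))
B(S) = sqrt(S + (-4 + S)*(S + sqrt(5))) (B(S) = sqrt(S + (S + sqrt(4 + 1))*(S - 4)) = sqrt(S + (S + sqrt(5))*(-4 + S)) = sqrt(S + (-4 + S)*(S + sqrt(5))))
(-11 + B(-1))**2 = (-11 + sqrt((-1)**2 - 4*sqrt(5) - 3*(-1) - sqrt(5)))**2 = (-11 + sqrt(1 - 4*sqrt(5) + 3 - sqrt(5)))**2 = (-11 + sqrt(4 - 5*sqrt(5)))**2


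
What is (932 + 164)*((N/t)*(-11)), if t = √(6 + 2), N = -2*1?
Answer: 6028*√2 ≈ 8524.9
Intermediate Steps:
N = -2
t = 2*√2 (t = √8 = 2*√2 ≈ 2.8284)
(932 + 164)*((N/t)*(-11)) = (932 + 164)*((-2/(2*√2))*(-11)) = 1096*(((√2/4)*(-2))*(-11)) = 1096*(-√2/2*(-11)) = 1096*(11*√2/2) = 6028*√2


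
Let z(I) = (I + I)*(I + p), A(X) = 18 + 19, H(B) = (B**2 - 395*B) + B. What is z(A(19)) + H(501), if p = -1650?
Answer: -65755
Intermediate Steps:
H(B) = B**2 - 394*B
A(X) = 37
z(I) = 2*I*(-1650 + I) (z(I) = (I + I)*(I - 1650) = (2*I)*(-1650 + I) = 2*I*(-1650 + I))
z(A(19)) + H(501) = 2*37*(-1650 + 37) + 501*(-394 + 501) = 2*37*(-1613) + 501*107 = -119362 + 53607 = -65755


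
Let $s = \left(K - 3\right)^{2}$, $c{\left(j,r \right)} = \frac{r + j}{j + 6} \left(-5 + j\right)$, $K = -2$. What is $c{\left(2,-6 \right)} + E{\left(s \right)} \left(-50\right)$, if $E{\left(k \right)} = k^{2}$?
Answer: $- \frac{62497}{2} \approx -31249.0$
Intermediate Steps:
$c{\left(j,r \right)} = \frac{\left(-5 + j\right) \left(j + r\right)}{6 + j}$ ($c{\left(j,r \right)} = \frac{j + r}{6 + j} \left(-5 + j\right) = \frac{\left(-5 + j\right) \left(j + r\right)}{6 + j}$)
$s = 25$ ($s = \left(-2 - 3\right)^{2} = \left(-5\right)^{2} = 25$)
$c{\left(2,-6 \right)} + E{\left(s \right)} \left(-50\right) = \frac{2^{2} - 10 - -30 + 2 \left(-6\right)}{6 + 2} + 25^{2} \left(-50\right) = \frac{4 - 10 + 30 - 12}{8} + 625 \left(-50\right) = \frac{1}{8} \cdot 12 - 31250 = \frac{3}{2} - 31250 = - \frac{62497}{2}$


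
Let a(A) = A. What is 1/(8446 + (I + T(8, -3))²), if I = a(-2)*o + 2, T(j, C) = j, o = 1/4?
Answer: 4/34145 ≈ 0.00011715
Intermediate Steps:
o = ¼ ≈ 0.25000
I = 3/2 (I = -2*¼ + 2 = -½ + 2 = 3/2 ≈ 1.5000)
1/(8446 + (I + T(8, -3))²) = 1/(8446 + (3/2 + 8)²) = 1/(8446 + (19/2)²) = 1/(8446 + 361/4) = 1/(34145/4) = 4/34145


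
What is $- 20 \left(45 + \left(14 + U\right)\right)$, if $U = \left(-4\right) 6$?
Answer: $-700$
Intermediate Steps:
$U = -24$
$- 20 \left(45 + \left(14 + U\right)\right) = - 20 \left(45 + \left(14 - 24\right)\right) = - 20 \left(45 - 10\right) = \left(-20\right) 35 = -700$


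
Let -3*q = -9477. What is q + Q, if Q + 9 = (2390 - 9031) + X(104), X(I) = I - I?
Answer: -3491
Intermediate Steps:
X(I) = 0
q = 3159 (q = -⅓*(-9477) = 3159)
Q = -6650 (Q = -9 + ((2390 - 9031) + 0) = -9 + (-6641 + 0) = -9 - 6641 = -6650)
q + Q = 3159 - 6650 = -3491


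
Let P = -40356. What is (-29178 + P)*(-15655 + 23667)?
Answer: -557106408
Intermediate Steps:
(-29178 + P)*(-15655 + 23667) = (-29178 - 40356)*(-15655 + 23667) = -69534*8012 = -557106408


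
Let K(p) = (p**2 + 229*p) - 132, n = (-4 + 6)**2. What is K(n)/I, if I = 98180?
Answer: 40/4909 ≈ 0.0081483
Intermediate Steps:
n = 4 (n = 2**2 = 4)
K(p) = -132 + p**2 + 229*p
K(n)/I = (-132 + 4**2 + 229*4)/98180 = (-132 + 16 + 916)*(1/98180) = 800*(1/98180) = 40/4909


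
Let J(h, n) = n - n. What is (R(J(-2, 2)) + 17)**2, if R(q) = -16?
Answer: 1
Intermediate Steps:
J(h, n) = 0
(R(J(-2, 2)) + 17)**2 = (-16 + 17)**2 = 1**2 = 1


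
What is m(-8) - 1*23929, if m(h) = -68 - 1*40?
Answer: -24037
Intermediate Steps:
m(h) = -108 (m(h) = -68 - 40 = -108)
m(-8) - 1*23929 = -108 - 1*23929 = -108 - 23929 = -24037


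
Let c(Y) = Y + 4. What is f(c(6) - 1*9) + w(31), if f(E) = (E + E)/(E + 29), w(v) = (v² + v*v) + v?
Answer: 29296/15 ≈ 1953.1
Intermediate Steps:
c(Y) = 4 + Y
w(v) = v + 2*v² (w(v) = (v² + v²) + v = 2*v² + v = v + 2*v²)
f(E) = 2*E/(29 + E) (f(E) = (2*E)/(29 + E) = 2*E/(29 + E))
f(c(6) - 1*9) + w(31) = 2*((4 + 6) - 1*9)/(29 + ((4 + 6) - 1*9)) + 31*(1 + 2*31) = 2*(10 - 9)/(29 + (10 - 9)) + 31*(1 + 62) = 2*1/(29 + 1) + 31*63 = 2*1/30 + 1953 = 2*1*(1/30) + 1953 = 1/15 + 1953 = 29296/15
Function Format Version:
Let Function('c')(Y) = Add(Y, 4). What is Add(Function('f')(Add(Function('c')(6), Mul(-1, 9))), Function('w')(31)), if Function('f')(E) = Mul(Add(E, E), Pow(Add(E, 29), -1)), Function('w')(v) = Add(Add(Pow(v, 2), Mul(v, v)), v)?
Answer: Rational(29296, 15) ≈ 1953.1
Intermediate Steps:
Function('c')(Y) = Add(4, Y)
Function('w')(v) = Add(v, Mul(2, Pow(v, 2))) (Function('w')(v) = Add(Add(Pow(v, 2), Pow(v, 2)), v) = Add(Mul(2, Pow(v, 2)), v) = Add(v, Mul(2, Pow(v, 2))))
Function('f')(E) = Mul(2, E, Pow(Add(29, E), -1)) (Function('f')(E) = Mul(Mul(2, E), Pow(Add(29, E), -1)) = Mul(2, E, Pow(Add(29, E), -1)))
Add(Function('f')(Add(Function('c')(6), Mul(-1, 9))), Function('w')(31)) = Add(Mul(2, Add(Add(4, 6), Mul(-1, 9)), Pow(Add(29, Add(Add(4, 6), Mul(-1, 9))), -1)), Mul(31, Add(1, Mul(2, 31)))) = Add(Mul(2, Add(10, -9), Pow(Add(29, Add(10, -9)), -1)), Mul(31, Add(1, 62))) = Add(Mul(2, 1, Pow(Add(29, 1), -1)), Mul(31, 63)) = Add(Mul(2, 1, Pow(30, -1)), 1953) = Add(Mul(2, 1, Rational(1, 30)), 1953) = Add(Rational(1, 15), 1953) = Rational(29296, 15)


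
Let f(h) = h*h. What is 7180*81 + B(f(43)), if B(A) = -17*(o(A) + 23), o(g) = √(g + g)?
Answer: 581189 - 731*√2 ≈ 5.8016e+5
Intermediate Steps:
f(h) = h²
o(g) = √2*√g (o(g) = √(2*g) = √2*√g)
B(A) = -391 - 17*√2*√A (B(A) = -17*(√2*√A + 23) = -17*(23 + √2*√A) = -391 - 17*√2*√A)
7180*81 + B(f(43)) = 7180*81 + (-391 - 17*√2*√(43²)) = 581580 + (-391 - 17*√2*√1849) = 581580 + (-391 - 17*√2*43) = 581580 + (-391 - 731*√2) = 581189 - 731*√2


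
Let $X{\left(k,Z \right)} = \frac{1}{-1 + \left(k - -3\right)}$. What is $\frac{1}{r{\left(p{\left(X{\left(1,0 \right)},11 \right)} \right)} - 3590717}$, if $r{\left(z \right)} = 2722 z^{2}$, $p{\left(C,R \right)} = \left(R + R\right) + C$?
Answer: $- \frac{9}{20097395} \approx -4.4782 \cdot 10^{-7}$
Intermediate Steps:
$X{\left(k,Z \right)} = \frac{1}{2 + k}$ ($X{\left(k,Z \right)} = \frac{1}{-1 + \left(k + 3\right)} = \frac{1}{-1 + \left(3 + k\right)} = \frac{1}{2 + k}$)
$p{\left(C,R \right)} = C + 2 R$ ($p{\left(C,R \right)} = 2 R + C = C + 2 R$)
$\frac{1}{r{\left(p{\left(X{\left(1,0 \right)},11 \right)} \right)} - 3590717} = \frac{1}{2722 \left(\frac{1}{2 + 1} + 2 \cdot 11\right)^{2} - 3590717} = \frac{1}{2722 \left(\frac{1}{3} + 22\right)^{2} - 3590717} = \frac{1}{2722 \left(\frac{67}{3}\right)^{2} - 3590717} = \frac{1}{2722 \cdot \frac{4489}{9} - 3590717} = \frac{1}{\frac{12219058}{9} - 3590717} = \frac{1}{- \frac{20097395}{9}} = - \frac{9}{20097395}$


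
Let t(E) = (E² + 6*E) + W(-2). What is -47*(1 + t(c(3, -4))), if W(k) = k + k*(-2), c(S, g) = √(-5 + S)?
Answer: -47 - 282*I*√2 ≈ -47.0 - 398.81*I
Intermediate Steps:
W(k) = -k (W(k) = k - 2*k = -k)
t(E) = 2 + E² + 6*E (t(E) = (E² + 6*E) - 1*(-2) = (E² + 6*E) + 2 = 2 + E² + 6*E)
-47*(1 + t(c(3, -4))) = -47*(1 + (2 + (√(-5 + 3))² + 6*√(-5 + 3))) = -47*(1 + (2 + (√(-2))² + 6*√(-2))) = -47*(1 + (2 + (I*√2)² + 6*(I*√2))) = -47*(1 + (2 - 2 + 6*I*√2)) = -47*(1 + 6*I*√2) = -47 - 282*I*√2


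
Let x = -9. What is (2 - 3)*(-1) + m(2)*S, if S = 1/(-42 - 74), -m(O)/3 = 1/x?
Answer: 347/348 ≈ 0.99713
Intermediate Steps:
m(O) = ⅓ (m(O) = -3/(-9) = -3*(-1)/9 = -3*(-⅑) = ⅓)
S = -1/116 (S = 1/(-116) = -1/116 ≈ -0.0086207)
(2 - 3)*(-1) + m(2)*S = (2 - 3)*(-1) + (⅓)*(-1/116) = -1*(-1) - 1/348 = 1 - 1/348 = 347/348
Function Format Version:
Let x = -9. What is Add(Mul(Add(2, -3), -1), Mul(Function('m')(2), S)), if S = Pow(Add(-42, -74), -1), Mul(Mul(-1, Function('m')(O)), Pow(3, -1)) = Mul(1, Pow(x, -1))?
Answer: Rational(347, 348) ≈ 0.99713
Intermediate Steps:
Function('m')(O) = Rational(1, 3) (Function('m')(O) = Mul(-3, Mul(1, Pow(-9, -1))) = Mul(-3, Mul(1, Rational(-1, 9))) = Mul(-3, Rational(-1, 9)) = Rational(1, 3))
S = Rational(-1, 116) (S = Pow(-116, -1) = Rational(-1, 116) ≈ -0.0086207)
Add(Mul(Add(2, -3), -1), Mul(Function('m')(2), S)) = Add(Mul(Add(2, -3), -1), Mul(Rational(1, 3), Rational(-1, 116))) = Add(Mul(-1, -1), Rational(-1, 348)) = Add(1, Rational(-1, 348)) = Rational(347, 348)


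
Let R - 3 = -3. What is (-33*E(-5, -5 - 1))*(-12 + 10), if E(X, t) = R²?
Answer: 0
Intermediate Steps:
R = 0 (R = 3 - 3 = 0)
E(X, t) = 0 (E(X, t) = 0² = 0)
(-33*E(-5, -5 - 1))*(-12 + 10) = (-33*0)*(-12 + 10) = 0*(-2) = 0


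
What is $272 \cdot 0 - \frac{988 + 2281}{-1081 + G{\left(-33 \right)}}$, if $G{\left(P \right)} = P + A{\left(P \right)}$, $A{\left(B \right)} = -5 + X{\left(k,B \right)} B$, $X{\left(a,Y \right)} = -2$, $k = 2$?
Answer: $\frac{3269}{1053} \approx 3.1045$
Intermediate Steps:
$A{\left(B \right)} = -5 - 2 B$
$G{\left(P \right)} = -5 - P$ ($G{\left(P \right)} = P - \left(5 + 2 P\right) = -5 - P$)
$272 \cdot 0 - \frac{988 + 2281}{-1081 + G{\left(-33 \right)}} = 272 \cdot 0 - \frac{988 + 2281}{-1081 - -28} = 0 - \frac{3269}{-1081 + \left(-5 + 33\right)} = 0 - \frac{3269}{-1081 + 28} = 0 - \frac{3269}{-1053} = 0 - 3269 \left(- \frac{1}{1053}\right) = 0 - - \frac{3269}{1053} = 0 + \frac{3269}{1053} = \frac{3269}{1053}$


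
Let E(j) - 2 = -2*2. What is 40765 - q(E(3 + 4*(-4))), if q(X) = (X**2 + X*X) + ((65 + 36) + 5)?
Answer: 40651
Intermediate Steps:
E(j) = -2 (E(j) = 2 - 2*2 = 2 - 4 = -2)
q(X) = 106 + 2*X**2 (q(X) = (X**2 + X**2) + (101 + 5) = 2*X**2 + 106 = 106 + 2*X**2)
40765 - q(E(3 + 4*(-4))) = 40765 - (106 + 2*(-2)**2) = 40765 - (106 + 2*4) = 40765 - (106 + 8) = 40765 - 1*114 = 40765 - 114 = 40651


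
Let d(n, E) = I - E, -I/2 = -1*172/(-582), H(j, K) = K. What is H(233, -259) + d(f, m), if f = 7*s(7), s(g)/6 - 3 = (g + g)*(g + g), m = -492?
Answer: 67631/291 ≈ 232.41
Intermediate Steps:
s(g) = 18 + 24*g² (s(g) = 18 + 6*((g + g)*(g + g)) = 18 + 6*((2*g)*(2*g)) = 18 + 6*(4*g²) = 18 + 24*g²)
f = 8358 (f = 7*(18 + 24*7²) = 7*(18 + 24*49) = 7*(18 + 1176) = 7*1194 = 8358)
I = -172/291 (I = -2*(-1*172)/(-582) = -(-344)*(-1)/582 = -2*86/291 = -172/291 ≈ -0.59107)
d(n, E) = -172/291 - E
H(233, -259) + d(f, m) = -259 + (-172/291 - 1*(-492)) = -259 + (-172/291 + 492) = -259 + 143000/291 = 67631/291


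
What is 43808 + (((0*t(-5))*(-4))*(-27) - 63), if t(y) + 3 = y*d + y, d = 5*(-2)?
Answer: 43745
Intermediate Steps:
d = -10
t(y) = -3 - 9*y (t(y) = -3 + (y*(-10) + y) = -3 + (-10*y + y) = -3 - 9*y)
43808 + (((0*t(-5))*(-4))*(-27) - 63) = 43808 + (((0*(-3 - 9*(-5)))*(-4))*(-27) - 63) = 43808 + (((0*(-3 + 45))*(-4))*(-27) - 63) = 43808 + (((0*42)*(-4))*(-27) - 63) = 43808 + ((0*(-4))*(-27) - 63) = 43808 + (0*(-27) - 63) = 43808 + (0 - 63) = 43808 - 63 = 43745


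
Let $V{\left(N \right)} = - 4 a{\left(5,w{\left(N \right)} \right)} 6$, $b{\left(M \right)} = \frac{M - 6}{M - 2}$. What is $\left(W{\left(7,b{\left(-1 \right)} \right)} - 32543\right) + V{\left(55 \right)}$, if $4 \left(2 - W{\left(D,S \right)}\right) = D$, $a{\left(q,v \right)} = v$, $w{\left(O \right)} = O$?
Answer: $- \frac{135451}{4} \approx -33863.0$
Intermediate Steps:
$b{\left(M \right)} = \frac{-6 + M}{-2 + M}$
$W{\left(D,S \right)} = 2 - \frac{D}{4}$
$V{\left(N \right)} = - 24 N$ ($V{\left(N \right)} = - 4 N 6 = - 24 N$)
$\left(W{\left(7,b{\left(-1 \right)} \right)} - 32543\right) + V{\left(55 \right)} = \left(\left(2 - \frac{7}{4}\right) - 32543\right) - 1320 = \left(\frac{1}{4} - 32543\right) - 1320 = - \frac{130171}{4} - 1320 = - \frac{135451}{4}$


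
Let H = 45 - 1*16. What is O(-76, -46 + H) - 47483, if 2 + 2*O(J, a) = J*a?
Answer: -46838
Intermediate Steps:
H = 29 (H = 45 - 16 = 29)
O(J, a) = -1 + J*a/2 (O(J, a) = -1 + (J*a)/2 = -1 + J*a/2)
O(-76, -46 + H) - 47483 = (-1 + (½)*(-76)*(-46 + 29)) - 47483 = (-1 + (½)*(-76)*(-17)) - 47483 = (-1 + 646) - 47483 = 645 - 47483 = -46838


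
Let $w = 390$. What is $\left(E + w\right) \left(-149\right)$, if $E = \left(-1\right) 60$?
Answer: $-49170$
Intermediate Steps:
$E = -60$
$\left(E + w\right) \left(-149\right) = \left(-60 + 390\right) \left(-149\right) = 330 \left(-149\right) = -49170$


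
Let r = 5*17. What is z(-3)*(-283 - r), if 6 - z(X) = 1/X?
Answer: -6992/3 ≈ -2330.7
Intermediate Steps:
z(X) = 6 - 1/X
r = 85
z(-3)*(-283 - r) = (6 - 1/(-3))*(-283 - 1*85) = (6 - 1*(-⅓))*(-283 - 85) = (6 + ⅓)*(-368) = (19/3)*(-368) = -6992/3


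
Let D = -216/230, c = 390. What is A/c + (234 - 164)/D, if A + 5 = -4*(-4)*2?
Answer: -130691/1755 ≈ -74.468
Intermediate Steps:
A = 27 (A = -5 - 4*(-4)*2 = -5 + 16*2 = -5 + 32 = 27)
D = -108/115 (D = -216*1/230 = -108/115 ≈ -0.93913)
A/c + (234 - 164)/D = 27/390 + (234 - 164)/(-108/115) = 27*(1/390) + 70*(-115/108) = 9/130 - 4025/54 = -130691/1755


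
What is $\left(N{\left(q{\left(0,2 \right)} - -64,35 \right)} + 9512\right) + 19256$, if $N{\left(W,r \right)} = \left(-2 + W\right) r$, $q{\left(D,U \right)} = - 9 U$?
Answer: $30308$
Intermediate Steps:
$N{\left(W,r \right)} = r \left(-2 + W\right)$
$\left(N{\left(q{\left(0,2 \right)} - -64,35 \right)} + 9512\right) + 19256 = \left(35 \left(-2 - -46\right) + 9512\right) + 19256 = \left(35 \left(-2 + \left(-18 + 64\right)\right) + 9512\right) + 19256 = \left(35 \left(-2 + 46\right) + 9512\right) + 19256 = \left(35 \cdot 44 + 9512\right) + 19256 = \left(1540 + 9512\right) + 19256 = 11052 + 19256 = 30308$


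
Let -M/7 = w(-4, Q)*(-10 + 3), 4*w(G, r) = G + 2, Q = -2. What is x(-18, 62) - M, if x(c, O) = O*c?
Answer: -2183/2 ≈ -1091.5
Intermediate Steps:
w(G, r) = ½ + G/4 (w(G, r) = (G + 2)/4 = (2 + G)/4 = ½ + G/4)
M = -49/2 (M = -7*(½ + (¼)*(-4))*(-10 + 3) = -7*(½ - 1)*(-7) = -(-7)*(-7)/2 = -7*7/2 = -49/2 ≈ -24.500)
x(-18, 62) - M = 62*(-18) - 1*(-49/2) = -1116 + 49/2 = -2183/2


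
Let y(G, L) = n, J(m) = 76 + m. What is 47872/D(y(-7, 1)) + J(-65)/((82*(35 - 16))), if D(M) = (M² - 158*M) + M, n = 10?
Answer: -37284203/1145130 ≈ -32.559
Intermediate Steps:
y(G, L) = 10
D(M) = M² - 157*M
47872/D(y(-7, 1)) + J(-65)/((82*(35 - 16))) = 47872/((10*(-157 + 10))) + (76 - 65)/((82*(35 - 16))) = 47872/((10*(-147))) + 11/((82*19)) = 47872/(-1470) + 11/1558 = 47872*(-1/1470) + 11*(1/1558) = -23936/735 + 11/1558 = -37284203/1145130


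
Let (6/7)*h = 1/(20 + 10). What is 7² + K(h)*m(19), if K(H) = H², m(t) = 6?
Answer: 264649/5400 ≈ 49.009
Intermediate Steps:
h = 7/180 (h = 7/(6*(20 + 10)) = (7/6)/30 = (7/6)*(1/30) = 7/180 ≈ 0.038889)
7² + K(h)*m(19) = 7² + (7/180)²*6 = 49 + (49/32400)*6 = 49 + 49/5400 = 264649/5400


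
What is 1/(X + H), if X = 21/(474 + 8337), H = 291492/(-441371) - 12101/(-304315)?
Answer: -35862322835955/22172809753898 ≈ -1.6174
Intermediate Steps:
H = -83364357509/134315815865 (H = 291492*(-1/441371) - 12101*(-1/304315) = -291492/441371 + 12101/304315 = -83364357509/134315815865 ≈ -0.62066)
X = 7/2937 (X = 21/8811 = 21*(1/8811) = 7/2937 ≈ 0.0023834)
1/(X + H) = 1/(7/2937 - 83364357509/134315815865) = 1/(-22172809753898/35862322835955) = -35862322835955/22172809753898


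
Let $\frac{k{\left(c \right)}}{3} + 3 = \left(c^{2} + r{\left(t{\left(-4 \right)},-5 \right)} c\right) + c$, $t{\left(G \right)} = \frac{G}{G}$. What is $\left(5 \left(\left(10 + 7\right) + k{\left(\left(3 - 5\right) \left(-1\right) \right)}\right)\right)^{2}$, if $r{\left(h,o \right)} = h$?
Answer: $25600$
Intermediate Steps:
$t{\left(G \right)} = 1$
$k{\left(c \right)} = -9 + 3 c^{2} + 6 c$ ($k{\left(c \right)} = -9 + 3 \left(\left(c^{2} + 1 c\right) + c\right) = -9 + 3 \left(\left(c^{2} + c\right) + c\right) = -9 + 3 \left(\left(c + c^{2}\right) + c\right) = -9 + 3 \left(c^{2} + 2 c\right) = -9 + \left(3 c^{2} + 6 c\right) = -9 + 3 c^{2} + 6 c$)
$\left(5 \left(\left(10 + 7\right) + k{\left(\left(3 - 5\right) \left(-1\right) \right)}\right)\right)^{2} = \left(5 \left(\left(10 + 7\right) + \left(-9 + 3 \left(\left(3 - 5\right) \left(-1\right)\right)^{2} + 6 \left(3 - 5\right) \left(-1\right)\right)\right)\right)^{2} = \left(5 \left(17 + \left(-9 + 3 \left(\left(-2\right) \left(-1\right)\right)^{2} + 6 \left(\left(-2\right) \left(-1\right)\right)\right)\right)\right)^{2} = \left(5 \left(17 + \left(-9 + 3 \cdot 2^{2} + 6 \cdot 2\right)\right)\right)^{2} = \left(5 \left(17 + \left(-9 + 3 \cdot 4 + 12\right)\right)\right)^{2} = \left(5 \left(17 + \left(-9 + 12 + 12\right)\right)\right)^{2} = \left(5 \left(17 + 15\right)\right)^{2} = \left(5 \cdot 32\right)^{2} = 160^{2} = 25600$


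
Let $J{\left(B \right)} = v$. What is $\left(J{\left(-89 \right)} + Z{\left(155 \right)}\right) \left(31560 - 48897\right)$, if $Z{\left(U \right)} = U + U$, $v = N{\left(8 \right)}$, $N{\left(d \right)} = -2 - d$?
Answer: $-5201100$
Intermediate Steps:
$v = -10$ ($v = -2 - 8 = -10$)
$J{\left(B \right)} = -10$
$Z{\left(U \right)} = 2 U$
$\left(J{\left(-89 \right)} + Z{\left(155 \right)}\right) \left(31560 - 48897\right) = \left(-10 + 2 \cdot 155\right) \left(31560 - 48897\right) = \left(-10 + 310\right) \left(-17337\right) = 300 \left(-17337\right) = -5201100$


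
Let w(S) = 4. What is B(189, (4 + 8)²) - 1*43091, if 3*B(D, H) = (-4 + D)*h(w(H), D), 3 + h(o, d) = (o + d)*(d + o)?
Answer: 6761237/3 ≈ 2.2537e+6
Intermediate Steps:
h(o, d) = -3 + (d + o)² (h(o, d) = -3 + (o + d)*(d + o) = -3 + (d + o)*(d + o) = -3 + (d + o)²)
B(D, H) = (-4 + D)*(-3 + (4 + D)²)/3 (B(D, H) = ((-4 + D)*(-3 + (D + 4)²))/3 = ((-4 + D)*(-3 + (4 + D)²))/3 = (-4 + D)*(-3 + (4 + D)²)/3)
B(189, (4 + 8)²) - 1*43091 = (-4 + 189)*(-3 + (4 + 189)²)/3 - 1*43091 = (⅓)*185*(-3 + 193²) - 43091 = (⅓)*185*(-3 + 37249) - 43091 = (⅓)*185*37246 - 43091 = 6890510/3 - 43091 = 6761237/3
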